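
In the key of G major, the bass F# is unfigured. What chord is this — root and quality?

F# diminished

An unfigured bass indicates a triad in root position.
In root position the bass is the root, so the root is F#.
The chord tones are F#, A, C, giving F# diminished.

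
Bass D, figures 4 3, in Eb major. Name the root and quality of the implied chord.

G minor seventh

The figures 4 3 indicate a seventh chord in second inversion.
In second inversion the root lies a fourth above the bass: a fourth above D in Eb major is G.
The chord tones are D, F, G, Bb, giving G minor seventh.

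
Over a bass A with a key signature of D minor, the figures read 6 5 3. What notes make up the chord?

A, C, E, F

A third above A in this key is C.
A fifth above A in this key is E.
A sixth above A in this key is F.
Together with the bass A, this spells F major seventh in first inversion.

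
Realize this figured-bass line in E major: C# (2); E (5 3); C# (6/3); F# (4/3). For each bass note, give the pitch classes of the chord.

C# (6/4/2): C#, D#, F#, A.
E (5/3): E, G#, B.
C# (6/3): C#, E, A.
F# (6/4/3): F#, A, B, D#.

C#, D#, F#, A | E, G#, B | C#, E, A | F#, A, B, D#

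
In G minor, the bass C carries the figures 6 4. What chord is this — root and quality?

The figures 6 4 indicate a triad in second inversion.
In second inversion the root lies a fourth above the bass: a fourth above C in G minor is F.
The chord tones are C, F, A, giving F major.

F major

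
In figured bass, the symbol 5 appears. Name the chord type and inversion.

triad, root position

5 is shorthand for 5/3.
Intervals of 5/3 above the bass form a triad; the bass is the root, so this is root position.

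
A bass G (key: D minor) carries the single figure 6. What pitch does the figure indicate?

Counting 5 letter steps above G lands on E; in D minor, that letter is E.

E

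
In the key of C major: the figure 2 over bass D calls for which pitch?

E

Counting 1 letter step above D lands on E; in C major, that letter is E.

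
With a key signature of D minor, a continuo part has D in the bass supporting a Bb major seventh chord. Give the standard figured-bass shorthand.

D is the third of Bb major seventh, so the chord is in first inversion.
A seventh chord in first inversion is figured 6/5/3, conventionally abbreviated 6/5.

6/5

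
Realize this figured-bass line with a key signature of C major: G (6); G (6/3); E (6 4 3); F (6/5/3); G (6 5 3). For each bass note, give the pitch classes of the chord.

G, B, E | G, B, E | E, G, A, C | F, A, C, D | G, B, D, E

G (6/3): G, B, E.
G (6/3): G, B, E.
E (6/4/3): E, G, A, C.
F (6/5/3): F, A, C, D.
G (6/5/3): G, B, D, E.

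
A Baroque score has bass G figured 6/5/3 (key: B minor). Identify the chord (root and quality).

E minor seventh

The figures 6/5/3 indicate a seventh chord in first inversion.
In first inversion the root lies a sixth above the bass: a sixth above G in B minor is E.
The chord tones are G, B, D, E, giving E minor seventh.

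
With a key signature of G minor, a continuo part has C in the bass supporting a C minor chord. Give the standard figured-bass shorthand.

no figures

C is the root of C minor, so the chord is in root position.
A triad in root position is figured 5/3, conventionally abbreviated (no figures — root-position triad).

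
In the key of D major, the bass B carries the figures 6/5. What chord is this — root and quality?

G major seventh

The figures 6/5 indicate a seventh chord in first inversion.
In first inversion the root lies a sixth above the bass: a sixth above B in D major is G.
The chord tones are B, D, F#, G, giving G major seventh.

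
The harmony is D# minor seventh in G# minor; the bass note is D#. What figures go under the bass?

7

D# is the root of D# minor seventh, so the chord is in root position.
A seventh chord in root position is figured 7/5/3, conventionally abbreviated 7.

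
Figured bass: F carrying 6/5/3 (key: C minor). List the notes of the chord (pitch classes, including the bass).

F, Ab, C, D

A third above F in this key is Ab.
A fifth above F in this key is C.
A sixth above F in this key is D.
Together with the bass F, this spells D half-diminished seventh in first inversion.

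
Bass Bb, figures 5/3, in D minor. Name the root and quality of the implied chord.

The figures 5/3 indicate a triad in root position.
In root position the bass is the root, so the root is Bb.
The chord tones are Bb, D, F, giving Bb major.

Bb major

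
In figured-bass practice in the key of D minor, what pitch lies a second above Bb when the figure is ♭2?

Counting 1 letter step above Bb lands on C; in D minor, that letter is C.
The b2 figure lowers it a semitone, giving Cb.

Cb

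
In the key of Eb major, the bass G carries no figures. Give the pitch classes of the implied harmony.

G, Bb, D

An unfigured bass implies 5/3.
A third above G in this key is Bb.
A fifth above G in this key is D.
Together with the bass G, this spells G minor in root position.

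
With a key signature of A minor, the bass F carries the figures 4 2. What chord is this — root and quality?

The figures 4 2 indicate a seventh chord in third inversion.
In third inversion the root lies a second above the bass: a second above F in A minor is G.
The chord tones are F, G, B, D, giving G dominant seventh.

G dominant seventh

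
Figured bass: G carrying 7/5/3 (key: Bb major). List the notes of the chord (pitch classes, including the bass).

A third above G in this key is Bb.
A fifth above G in this key is D.
A seventh above G in this key is F.
Together with the bass G, this spells G minor seventh in root position.

G, Bb, D, F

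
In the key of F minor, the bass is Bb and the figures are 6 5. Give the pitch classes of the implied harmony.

The written figures 6 5 are shorthand for 6/5/3: the 3 is implied.
A third above Bb in this key is Db.
A fifth above Bb in this key is F.
A sixth above Bb in this key is G.
Together with the bass Bb, this spells G half-diminished seventh in first inversion.

Bb, Db, F, G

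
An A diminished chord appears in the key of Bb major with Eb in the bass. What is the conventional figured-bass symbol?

6/4

Eb is the fifth of A diminished, so the chord is in second inversion.
A triad in second inversion is figured 6/4, conventionally abbreviated 6/4.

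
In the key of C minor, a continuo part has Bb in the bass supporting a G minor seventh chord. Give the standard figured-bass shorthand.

6/5

Bb is the third of G minor seventh, so the chord is in first inversion.
A seventh chord in first inversion is figured 6/5/3, conventionally abbreviated 6/5.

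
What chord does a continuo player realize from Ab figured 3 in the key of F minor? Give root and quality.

The figures 3 indicate a triad in root position.
In root position the bass is the root, so the root is Ab.
The chord tones are Ab, C, Eb, giving Ab major.

Ab major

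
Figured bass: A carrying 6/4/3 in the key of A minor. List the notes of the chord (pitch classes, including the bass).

A third above A in this key is C.
A fourth above A in this key is D.
A sixth above A in this key is F.
Together with the bass A, this spells D minor seventh in second inversion.

A, C, D, F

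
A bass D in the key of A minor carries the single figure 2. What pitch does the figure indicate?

E

Counting 1 letter step above D lands on E; in A minor, that letter is E.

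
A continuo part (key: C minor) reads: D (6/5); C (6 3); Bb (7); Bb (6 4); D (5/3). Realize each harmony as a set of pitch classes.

D (6/5/3): D, F, Ab, Bb.
C (6/3): C, Eb, Ab.
Bb (7/5/3): Bb, D, F, Ab.
Bb (6/4): Bb, Eb, G.
D (5/3): D, F, Ab.

D, F, Ab, Bb | C, Eb, Ab | Bb, D, F, Ab | Bb, Eb, G | D, F, Ab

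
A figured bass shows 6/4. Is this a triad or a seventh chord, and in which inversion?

triad, second inversion

Intervals of 6/4 above the bass form a triad; the bass is the fifth, so this is second inversion.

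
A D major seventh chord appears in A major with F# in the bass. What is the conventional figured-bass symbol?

F# is the third of D major seventh, so the chord is in first inversion.
A seventh chord in first inversion is figured 6/5/3, conventionally abbreviated 6/5.

6/5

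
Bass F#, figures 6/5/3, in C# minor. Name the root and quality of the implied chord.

The figures 6/5/3 indicate a seventh chord in first inversion.
In first inversion the root lies a sixth above the bass: a sixth above F# in C# minor is D#.
The chord tones are F#, A, C#, D#, giving D# half-diminished seventh.

D# half-diminished seventh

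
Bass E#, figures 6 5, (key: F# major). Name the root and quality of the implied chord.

C# dominant seventh

The figures 6 5 indicate a seventh chord in first inversion.
In first inversion the root lies a sixth above the bass: a sixth above E# in F# major is C#.
The chord tones are E#, G#, B, C#, giving C# dominant seventh.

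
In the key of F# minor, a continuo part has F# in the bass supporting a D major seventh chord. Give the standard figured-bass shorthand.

6/5

F# is the third of D major seventh, so the chord is in first inversion.
A seventh chord in first inversion is figured 6/5/3, conventionally abbreviated 6/5.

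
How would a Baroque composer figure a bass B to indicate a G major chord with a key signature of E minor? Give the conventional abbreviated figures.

6

B is the third of G major, so the chord is in first inversion.
A triad in first inversion is figured 6/3, conventionally abbreviated 6.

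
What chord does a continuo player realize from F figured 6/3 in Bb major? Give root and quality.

D minor

The figures 6/3 indicate a triad in first inversion.
In first inversion the root lies a sixth above the bass: a sixth above F in Bb major is D.
The chord tones are F, A, D, giving D minor.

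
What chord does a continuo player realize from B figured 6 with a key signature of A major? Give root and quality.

G# diminished

The figures 6 indicate a triad in first inversion.
In first inversion the root lies a sixth above the bass: a sixth above B in A major is G#.
The chord tones are B, D, G#, giving G# diminished.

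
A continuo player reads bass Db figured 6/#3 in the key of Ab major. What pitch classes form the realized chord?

Db, F#, Bb

A third above Db in this key is F, raised to F# by the sharp.
A sixth above Db in this key is Bb.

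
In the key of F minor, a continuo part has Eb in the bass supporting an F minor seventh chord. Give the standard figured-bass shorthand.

Eb is the seventh of F minor seventh, so the chord is in third inversion.
A seventh chord in third inversion is figured 6/4/2, conventionally abbreviated 4/2.

4/2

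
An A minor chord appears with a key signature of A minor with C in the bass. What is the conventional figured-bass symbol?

C is the third of A minor, so the chord is in first inversion.
A triad in first inversion is figured 6/3, conventionally abbreviated 6.

6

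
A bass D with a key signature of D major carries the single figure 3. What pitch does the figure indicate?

Counting 2 letter steps above D lands on F; in D major, that letter is F#.

F#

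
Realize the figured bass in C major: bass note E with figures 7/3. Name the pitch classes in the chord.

E, G, B, D

The written figures 7/3 are shorthand for 7/5/3: the 5 is implied.
A third above E in this key is G.
A fifth above E in this key is B.
A seventh above E in this key is D.
Together with the bass E, this spells E minor seventh in root position.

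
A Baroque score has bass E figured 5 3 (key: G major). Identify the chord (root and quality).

E minor

The figures 5 3 indicate a triad in root position.
In root position the bass is the root, so the root is E.
The chord tones are E, G, B, giving E minor.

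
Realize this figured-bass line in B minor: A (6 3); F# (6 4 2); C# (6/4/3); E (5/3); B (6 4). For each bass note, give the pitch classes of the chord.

A, C#, F# | F#, G, B, D | C#, E, F#, A | E, G, B | B, E, G

A (6/3): A, C#, F#.
F# (6/4/2): F#, G, B, D.
C# (6/4/3): C#, E, F#, A.
E (5/3): E, G, B.
B (6/4): B, E, G.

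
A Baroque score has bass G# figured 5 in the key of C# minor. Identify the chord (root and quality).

G# minor

The figures 5 indicate a triad in root position.
In root position the bass is the root, so the root is G#.
The chord tones are G#, B, D#, giving G# minor.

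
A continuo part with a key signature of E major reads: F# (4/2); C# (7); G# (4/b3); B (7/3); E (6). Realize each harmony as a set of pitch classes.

F# (6/4/2): F#, G#, B, D#.
C# (7/5/3): C#, E, G#, B.
G# (6/4/b3): G#, Bb, C#, E.
B (7/5/3): B, D#, F#, A.
E (6/3): E, G#, C#.

F#, G#, B, D# | C#, E, G#, B | G#, Bb, C#, E | B, D#, F#, A | E, G#, C#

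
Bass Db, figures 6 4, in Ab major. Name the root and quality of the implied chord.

G diminished

The figures 6 4 indicate a triad in second inversion.
In second inversion the root lies a fourth above the bass: a fourth above Db in Ab major is G.
The chord tones are Db, G, Bb, giving G diminished.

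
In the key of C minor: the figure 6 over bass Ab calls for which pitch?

Counting 5 letter steps above Ab lands on F; in C minor, that letter is F.

F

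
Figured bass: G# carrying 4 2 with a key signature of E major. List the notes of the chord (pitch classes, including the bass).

G#, A, C#, E

The written figures 4 2 are shorthand for 6/4/2: the 6 is implied.
A second above G# in this key is A.
A fourth above G# in this key is C#.
A sixth above G# in this key is E.
Together with the bass G#, this spells A major seventh in third inversion.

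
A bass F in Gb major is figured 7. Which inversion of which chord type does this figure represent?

7 is shorthand for 7/5/3.
Intervals of 7/5/3 above the bass form a seventh chord; the bass is the root, so this is root position.

seventh chord, root position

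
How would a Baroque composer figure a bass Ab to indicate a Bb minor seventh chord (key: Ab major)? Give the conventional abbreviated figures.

4/2

Ab is the seventh of Bb minor seventh, so the chord is in third inversion.
A seventh chord in third inversion is figured 6/4/2, conventionally abbreviated 4/2.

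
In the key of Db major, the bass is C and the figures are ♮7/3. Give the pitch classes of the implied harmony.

The written figures ♮7/3 are shorthand for 7/5/3: the 5 is implied.
A third above C in this key is Eb.
A fifth above C in this key is Gb.
A seventh above C in this key is Bb, made natural (B) by the ♮ figure.

C, Eb, Gb, B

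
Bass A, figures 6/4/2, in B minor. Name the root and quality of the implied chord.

B minor seventh

The figures 6/4/2 indicate a seventh chord in third inversion.
In third inversion the root lies a second above the bass: a second above A in B minor is B.
The chord tones are A, B, D, F#, giving B minor seventh.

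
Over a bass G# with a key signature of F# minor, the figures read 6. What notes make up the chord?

G#, B, E

The written figures 6 are shorthand for 6/3: the 3 is implied.
A third above G# in this key is B.
A sixth above G# in this key is E.
Together with the bass G#, this spells E major in first inversion.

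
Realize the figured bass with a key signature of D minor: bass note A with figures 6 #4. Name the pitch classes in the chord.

A fourth above A in this key is D, raised to D# by the sharp.
A sixth above A in this key is F.

A, D#, F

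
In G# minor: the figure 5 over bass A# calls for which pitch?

E

Counting 4 letter steps above A# lands on E; in G# minor, that letter is E.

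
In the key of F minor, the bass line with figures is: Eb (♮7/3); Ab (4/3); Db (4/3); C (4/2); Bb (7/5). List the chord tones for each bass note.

Eb (♮7/5/3): Eb, G, Bb, D.
Ab (6/4/3): Ab, C, Db, F.
Db (6/4/3): Db, F, G, Bb.
C (6/4/2): C, Db, F, Ab.
Bb (7/5/3): Bb, Db, F, Ab.

Eb, G, Bb, D | Ab, C, Db, F | Db, F, G, Bb | C, Db, F, Ab | Bb, Db, F, Ab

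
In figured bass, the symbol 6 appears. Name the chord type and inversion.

6 is shorthand for 6/3.
Intervals of 6/3 above the bass form a triad; the bass is the third, so this is first inversion.

triad, first inversion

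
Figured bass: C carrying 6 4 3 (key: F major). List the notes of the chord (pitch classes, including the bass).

C, E, F, A

A third above C in this key is E.
A fourth above C in this key is F.
A sixth above C in this key is A.
Together with the bass C, this spells F major seventh in second inversion.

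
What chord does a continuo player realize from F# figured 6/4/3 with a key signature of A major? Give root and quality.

B minor seventh

The figures 6/4/3 indicate a seventh chord in second inversion.
In second inversion the root lies a fourth above the bass: a fourth above F# in A major is B.
The chord tones are F#, A, B, D, giving B minor seventh.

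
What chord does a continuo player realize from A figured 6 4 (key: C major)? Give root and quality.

D minor

The figures 6 4 indicate a triad in second inversion.
In second inversion the root lies a fourth above the bass: a fourth above A in C major is D.
The chord tones are A, D, F, giving D minor.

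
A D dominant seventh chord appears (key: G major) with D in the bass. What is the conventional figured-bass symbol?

D is the root of D dominant seventh, so the chord is in root position.
A seventh chord in root position is figured 7/5/3, conventionally abbreviated 7.

7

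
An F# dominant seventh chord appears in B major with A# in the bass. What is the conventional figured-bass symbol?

6/5

A# is the third of F# dominant seventh, so the chord is in first inversion.
A seventh chord in first inversion is figured 6/5/3, conventionally abbreviated 6/5.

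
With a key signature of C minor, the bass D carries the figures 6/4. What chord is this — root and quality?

The figures 6/4 indicate a triad in second inversion.
In second inversion the root lies a fourth above the bass: a fourth above D in C minor is G.
The chord tones are D, G, Bb, giving G minor.

G minor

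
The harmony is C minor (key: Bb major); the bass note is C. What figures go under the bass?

C is the root of C minor, so the chord is in root position.
A triad in root position is figured 5/3, conventionally abbreviated (no figures — root-position triad).

no figures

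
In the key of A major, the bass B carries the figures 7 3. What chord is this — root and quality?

B minor seventh

The figures 7 3 indicate a seventh chord in root position.
In root position the bass is the root, so the root is B.
The chord tones are B, D, F#, A, giving B minor seventh.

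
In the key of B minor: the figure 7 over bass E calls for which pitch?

D

Counting 6 letter steps above E lands on D; in B minor, that letter is D.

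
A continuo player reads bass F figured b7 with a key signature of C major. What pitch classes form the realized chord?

The written figures b7 are shorthand for 7/5/3: the 5/3 are implied.
A third above F in this key is A.
A fifth above F in this key is C.
A seventh above F in this key is E, lowered to Eb by the flat.
Together with the bass F, this spells F dominant seventh in root position.

F, A, C, Eb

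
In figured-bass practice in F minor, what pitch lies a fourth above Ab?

Db

Counting 3 letter steps above Ab lands on D; in F minor, that letter is Db.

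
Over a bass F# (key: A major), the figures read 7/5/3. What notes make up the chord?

F#, A, C#, E

A third above F# in this key is A.
A fifth above F# in this key is C#.
A seventh above F# in this key is E.
Together with the bass F#, this spells F# minor seventh in root position.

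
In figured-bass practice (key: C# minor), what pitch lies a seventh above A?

G#

Counting 6 letter steps above A lands on G; in C# minor, that letter is G#.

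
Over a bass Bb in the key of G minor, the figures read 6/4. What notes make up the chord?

Bb, Eb, G

A fourth above Bb in this key is Eb.
A sixth above Bb in this key is G.
Together with the bass Bb, this spells Eb major in second inversion.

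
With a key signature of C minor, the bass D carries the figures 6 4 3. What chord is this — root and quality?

G minor seventh

The figures 6 4 3 indicate a seventh chord in second inversion.
In second inversion the root lies a fourth above the bass: a fourth above D in C minor is G.
The chord tones are D, F, G, Bb, giving G minor seventh.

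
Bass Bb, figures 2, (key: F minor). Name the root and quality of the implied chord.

The figures 2 indicate a seventh chord in third inversion.
In third inversion the root lies a second above the bass: a second above Bb in F minor is C.
The chord tones are Bb, C, Eb, G, giving C minor seventh.

C minor seventh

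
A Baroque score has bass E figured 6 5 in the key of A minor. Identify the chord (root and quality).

The figures 6 5 indicate a seventh chord in first inversion.
In first inversion the root lies a sixth above the bass: a sixth above E in A minor is C.
The chord tones are E, G, B, C, giving C major seventh.

C major seventh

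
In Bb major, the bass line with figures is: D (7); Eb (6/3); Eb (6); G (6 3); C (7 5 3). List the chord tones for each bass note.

D, F, A, C | Eb, G, C | Eb, G, C | G, Bb, Eb | C, Eb, G, Bb

D (7/5/3): D, F, A, C.
Eb (6/3): Eb, G, C.
Eb (6/3): Eb, G, C.
G (6/3): G, Bb, Eb.
C (7/5/3): C, Eb, G, Bb.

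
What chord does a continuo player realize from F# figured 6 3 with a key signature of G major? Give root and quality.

The figures 6 3 indicate a triad in first inversion.
In first inversion the root lies a sixth above the bass: a sixth above F# in G major is D.
The chord tones are F#, A, D, giving D major.

D major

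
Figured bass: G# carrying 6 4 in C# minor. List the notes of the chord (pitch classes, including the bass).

A fourth above G# in this key is C#.
A sixth above G# in this key is E.
Together with the bass G#, this spells C# minor in second inversion.

G#, C#, E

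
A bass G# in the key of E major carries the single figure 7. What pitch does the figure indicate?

F#

Counting 6 letter steps above G# lands on F; in E major, that letter is F#.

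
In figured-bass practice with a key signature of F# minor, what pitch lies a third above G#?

Counting 2 letter steps above G# lands on B; in F# minor, that letter is B.

B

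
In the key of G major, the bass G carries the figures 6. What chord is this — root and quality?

The figures 6 indicate a triad in first inversion.
In first inversion the root lies a sixth above the bass: a sixth above G in G major is E.
The chord tones are G, B, E, giving E minor.

E minor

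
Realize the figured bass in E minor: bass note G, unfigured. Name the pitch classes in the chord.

G, B, D

An unfigured bass implies 5/3.
A third above G in this key is B.
A fifth above G in this key is D.
Together with the bass G, this spells G major in root position.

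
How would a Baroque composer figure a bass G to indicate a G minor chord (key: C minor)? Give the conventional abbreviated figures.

G is the root of G minor, so the chord is in root position.
A triad in root position is figured 5/3, conventionally abbreviated (no figures — root-position triad).

no figures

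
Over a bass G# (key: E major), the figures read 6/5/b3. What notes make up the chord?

A third above G# in this key is B, lowered to Bb by the flat.
A fifth above G# in this key is D#.
A sixth above G# in this key is E.

G#, Bb, D#, E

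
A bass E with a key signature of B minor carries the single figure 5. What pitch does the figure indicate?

Counting 4 letter steps above E lands on B; in B minor, that letter is B.

B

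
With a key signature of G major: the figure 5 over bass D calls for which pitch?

Counting 4 letter steps above D lands on A; in G major, that letter is A.

A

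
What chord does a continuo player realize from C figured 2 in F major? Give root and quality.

The figures 2 indicate a seventh chord in third inversion.
In third inversion the root lies a second above the bass: a second above C in F major is D.
The chord tones are C, D, F, A, giving D minor seventh.

D minor seventh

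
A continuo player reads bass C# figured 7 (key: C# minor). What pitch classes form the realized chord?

C#, E, G#, B

The written figures 7 are shorthand for 7/5/3: the 5/3 are implied.
A third above C# in this key is E.
A fifth above C# in this key is G#.
A seventh above C# in this key is B.
Together with the bass C#, this spells C# minor seventh in root position.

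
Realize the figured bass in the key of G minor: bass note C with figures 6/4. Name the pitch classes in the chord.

A fourth above C in this key is F.
A sixth above C in this key is A.
Together with the bass C, this spells F major in second inversion.

C, F, A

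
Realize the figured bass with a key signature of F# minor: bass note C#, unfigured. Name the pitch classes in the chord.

An unfigured bass implies 5/3.
A third above C# in this key is E.
A fifth above C# in this key is G#.
Together with the bass C#, this spells C# minor in root position.

C#, E, G#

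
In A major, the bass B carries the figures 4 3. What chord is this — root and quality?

The figures 4 3 indicate a seventh chord in second inversion.
In second inversion the root lies a fourth above the bass: a fourth above B in A major is E.
The chord tones are B, D, E, G#, giving E dominant seventh.

E dominant seventh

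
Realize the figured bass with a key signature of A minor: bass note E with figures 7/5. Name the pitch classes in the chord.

The written figures 7/5 are shorthand for 7/5/3: the 3 is implied.
A third above E in this key is G.
A fifth above E in this key is B.
A seventh above E in this key is D.
Together with the bass E, this spells E minor seventh in root position.

E, G, B, D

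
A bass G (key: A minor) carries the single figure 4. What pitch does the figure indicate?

Counting 3 letter steps above G lands on C; in A minor, that letter is C.

C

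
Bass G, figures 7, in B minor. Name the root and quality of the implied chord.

The figures 7 indicate a seventh chord in root position.
In root position the bass is the root, so the root is G.
The chord tones are G, B, D, F#, giving G major seventh.

G major seventh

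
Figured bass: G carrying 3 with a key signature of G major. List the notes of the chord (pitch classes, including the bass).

The written figures 3 are shorthand for 5/3: the 5 is implied.
A third above G in this key is B.
A fifth above G in this key is D.
Together with the bass G, this spells G major in root position.

G, B, D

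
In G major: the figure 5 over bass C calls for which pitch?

Counting 4 letter steps above C lands on G; in G major, that letter is G.

G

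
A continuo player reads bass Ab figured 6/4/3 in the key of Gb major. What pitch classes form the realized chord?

A third above Ab in this key is Cb.
A fourth above Ab in this key is Db.
A sixth above Ab in this key is F.
Together with the bass Ab, this spells Db dominant seventh in second inversion.

Ab, Cb, Db, F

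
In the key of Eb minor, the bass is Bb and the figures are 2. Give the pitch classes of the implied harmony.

Bb, Cb, Eb, Gb

The written figures 2 are shorthand for 6/4/2: the 6/4 are implied.
A second above Bb in this key is Cb.
A fourth above Bb in this key is Eb.
A sixth above Bb in this key is Gb.
Together with the bass Bb, this spells Cb major seventh in third inversion.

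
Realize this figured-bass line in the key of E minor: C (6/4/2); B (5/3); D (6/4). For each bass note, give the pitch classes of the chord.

C (6/4/2): C, D, F#, A.
B (5/3): B, D, F#.
D (6/4): D, G, B.

C, D, F#, A | B, D, F# | D, G, B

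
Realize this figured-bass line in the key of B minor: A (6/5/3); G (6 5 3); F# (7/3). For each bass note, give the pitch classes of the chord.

A, C#, E, F# | G, B, D, E | F#, A, C#, E

A (6/5/3): A, C#, E, F#.
G (6/5/3): G, B, D, E.
F# (7/5/3): F#, A, C#, E.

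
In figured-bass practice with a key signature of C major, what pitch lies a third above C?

E

Counting 2 letter steps above C lands on E; in C major, that letter is E.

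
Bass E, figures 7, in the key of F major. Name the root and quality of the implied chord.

E half-diminished seventh

The figures 7 indicate a seventh chord in root position.
In root position the bass is the root, so the root is E.
The chord tones are E, G, Bb, D, giving E half-diminished seventh.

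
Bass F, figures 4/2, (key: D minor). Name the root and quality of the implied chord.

G minor seventh

The figures 4/2 indicate a seventh chord in third inversion.
In third inversion the root lies a second above the bass: a second above F in D minor is G.
The chord tones are F, G, Bb, D, giving G minor seventh.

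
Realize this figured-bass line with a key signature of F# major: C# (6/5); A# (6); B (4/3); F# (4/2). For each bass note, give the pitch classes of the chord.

C#, E#, G#, A# | A#, C#, F# | B, D#, E#, G# | F#, G#, B, D#

C# (6/5/3): C#, E#, G#, A#.
A# (6/3): A#, C#, F#.
B (6/4/3): B, D#, E#, G#.
F# (6/4/2): F#, G#, B, D#.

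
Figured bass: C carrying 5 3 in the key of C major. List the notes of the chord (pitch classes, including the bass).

C, E, G

A third above C in this key is E.
A fifth above C in this key is G.
Together with the bass C, this spells C major in root position.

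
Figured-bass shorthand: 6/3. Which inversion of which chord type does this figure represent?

triad, first inversion

Intervals of 6/3 above the bass form a triad; the bass is the third, so this is first inversion.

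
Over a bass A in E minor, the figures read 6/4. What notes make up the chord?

A, D, F#

A fourth above A in this key is D.
A sixth above A in this key is F#.
Together with the bass A, this spells D major in second inversion.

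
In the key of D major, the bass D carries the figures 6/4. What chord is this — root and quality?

G major

The figures 6/4 indicate a triad in second inversion.
In second inversion the root lies a fourth above the bass: a fourth above D in D major is G.
The chord tones are D, G, B, giving G major.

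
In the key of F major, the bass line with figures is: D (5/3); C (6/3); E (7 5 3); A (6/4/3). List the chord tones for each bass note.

D (5/3): D, F, A.
C (6/3): C, E, A.
E (7/5/3): E, G, Bb, D.
A (6/4/3): A, C, D, F.

D, F, A | C, E, A | E, G, Bb, D | A, C, D, F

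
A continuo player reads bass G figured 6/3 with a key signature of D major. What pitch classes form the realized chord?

G, B, E

A third above G in this key is B.
A sixth above G in this key is E.
Together with the bass G, this spells E minor in first inversion.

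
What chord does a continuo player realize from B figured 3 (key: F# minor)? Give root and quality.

The figures 3 indicate a triad in root position.
In root position the bass is the root, so the root is B.
The chord tones are B, D, F#, giving B minor.

B minor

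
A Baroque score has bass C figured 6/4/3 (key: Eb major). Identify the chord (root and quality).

The figures 6/4/3 indicate a seventh chord in second inversion.
In second inversion the root lies a fourth above the bass: a fourth above C in Eb major is F.
The chord tones are C, Eb, F, Ab, giving F minor seventh.

F minor seventh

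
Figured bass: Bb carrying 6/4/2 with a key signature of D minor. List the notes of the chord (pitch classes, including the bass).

A second above Bb in this key is C.
A fourth above Bb in this key is E.
A sixth above Bb in this key is G.
Together with the bass Bb, this spells C dominant seventh in third inversion.

Bb, C, E, G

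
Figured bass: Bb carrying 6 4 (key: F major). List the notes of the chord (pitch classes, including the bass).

Bb, E, G

A fourth above Bb in this key is E.
A sixth above Bb in this key is G.
Together with the bass Bb, this spells E diminished in second inversion.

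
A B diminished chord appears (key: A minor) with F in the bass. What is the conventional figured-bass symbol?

6/4

F is the fifth of B diminished, so the chord is in second inversion.
A triad in second inversion is figured 6/4, conventionally abbreviated 6/4.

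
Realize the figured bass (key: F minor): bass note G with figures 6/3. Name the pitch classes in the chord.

A third above G in this key is Bb.
A sixth above G in this key is Eb.
Together with the bass G, this spells Eb major in first inversion.

G, Bb, Eb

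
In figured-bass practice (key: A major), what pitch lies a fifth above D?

Counting 4 letter steps above D lands on A; in A major, that letter is A.

A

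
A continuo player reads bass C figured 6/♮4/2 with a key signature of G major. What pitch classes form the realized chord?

A second above C in this key is D.
A fourth above C in this key is F#, made natural (F) by the ♮ figure.
A sixth above C in this key is A.
Together with the bass C, this spells D minor seventh in third inversion.

C, D, F, A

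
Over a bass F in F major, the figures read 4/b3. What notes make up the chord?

The written figures 4/b3 are shorthand for 6/4/3: the 6 is implied.
A third above F in this key is A, lowered to Ab by the flat.
A fourth above F in this key is Bb.
A sixth above F in this key is D.
Together with the bass F, this spells Bb dominant seventh in second inversion.

F, Ab, Bb, D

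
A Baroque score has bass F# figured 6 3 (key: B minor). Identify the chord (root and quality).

D major

The figures 6 3 indicate a triad in first inversion.
In first inversion the root lies a sixth above the bass: a sixth above F# in B minor is D.
The chord tones are F#, A, D, giving D major.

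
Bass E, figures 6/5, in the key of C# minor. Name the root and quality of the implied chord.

The figures 6/5 indicate a seventh chord in first inversion.
In first inversion the root lies a sixth above the bass: a sixth above E in C# minor is C#.
The chord tones are E, G#, B, C#, giving C# minor seventh.

C# minor seventh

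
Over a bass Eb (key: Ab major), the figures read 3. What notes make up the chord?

The written figures 3 are shorthand for 5/3: the 5 is implied.
A third above Eb in this key is G.
A fifth above Eb in this key is Bb.
Together with the bass Eb, this spells Eb major in root position.

Eb, G, Bb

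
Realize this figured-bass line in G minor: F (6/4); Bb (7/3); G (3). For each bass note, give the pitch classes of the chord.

F, Bb, D | Bb, D, F, A | G, Bb, D

F (6/4): F, Bb, D.
Bb (7/5/3): Bb, D, F, A.
G (5/3): G, Bb, D.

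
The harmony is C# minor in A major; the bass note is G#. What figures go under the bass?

6/4

G# is the fifth of C# minor, so the chord is in second inversion.
A triad in second inversion is figured 6/4, conventionally abbreviated 6/4.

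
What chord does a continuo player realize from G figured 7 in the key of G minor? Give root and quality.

The figures 7 indicate a seventh chord in root position.
In root position the bass is the root, so the root is G.
The chord tones are G, Bb, D, F, giving G minor seventh.

G minor seventh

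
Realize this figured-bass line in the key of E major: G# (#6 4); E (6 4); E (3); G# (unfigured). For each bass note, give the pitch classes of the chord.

G#, C#, E# | E, A, C# | E, G#, B | G#, B, D#

G# (#6/4): G#, C#, E#.
E (6/4): E, A, C#.
E (5/3): E, G#, B.
G# (5/3): G#, B, D#.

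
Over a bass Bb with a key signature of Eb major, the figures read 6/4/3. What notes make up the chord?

Bb, D, Eb, G

A third above Bb in this key is D.
A fourth above Bb in this key is Eb.
A sixth above Bb in this key is G.
Together with the bass Bb, this spells Eb major seventh in second inversion.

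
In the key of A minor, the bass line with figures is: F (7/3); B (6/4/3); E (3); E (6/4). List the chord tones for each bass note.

F, A, C, E | B, D, E, G | E, G, B | E, A, C

F (7/5/3): F, A, C, E.
B (6/4/3): B, D, E, G.
E (5/3): E, G, B.
E (6/4): E, A, C.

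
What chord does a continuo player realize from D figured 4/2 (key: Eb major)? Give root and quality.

Eb major seventh

The figures 4/2 indicate a seventh chord in third inversion.
In third inversion the root lies a second above the bass: a second above D in Eb major is Eb.
The chord tones are D, Eb, G, Bb, giving Eb major seventh.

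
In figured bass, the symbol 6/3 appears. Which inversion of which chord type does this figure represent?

Intervals of 6/3 above the bass form a triad; the bass is the third, so this is first inversion.

triad, first inversion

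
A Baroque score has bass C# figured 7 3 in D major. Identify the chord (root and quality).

C# half-diminished seventh

The figures 7 3 indicate a seventh chord in root position.
In root position the bass is the root, so the root is C#.
The chord tones are C#, E, G, B, giving C# half-diminished seventh.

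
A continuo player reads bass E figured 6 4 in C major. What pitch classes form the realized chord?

E, A, C

A fourth above E in this key is A.
A sixth above E in this key is C.
Together with the bass E, this spells A minor in second inversion.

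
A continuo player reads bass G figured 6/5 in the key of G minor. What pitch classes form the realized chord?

G, Bb, D, Eb

The written figures 6/5 are shorthand for 6/5/3: the 3 is implied.
A third above G in this key is Bb.
A fifth above G in this key is D.
A sixth above G in this key is Eb.
Together with the bass G, this spells Eb major seventh in first inversion.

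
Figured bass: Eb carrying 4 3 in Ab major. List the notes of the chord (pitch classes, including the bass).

The written figures 4 3 are shorthand for 6/4/3: the 6 is implied.
A third above Eb in this key is G.
A fourth above Eb in this key is Ab.
A sixth above Eb in this key is C.
Together with the bass Eb, this spells Ab major seventh in second inversion.

Eb, G, Ab, C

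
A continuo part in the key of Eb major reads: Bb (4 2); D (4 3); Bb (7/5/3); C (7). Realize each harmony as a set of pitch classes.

Bb, C, Eb, G | D, F, G, Bb | Bb, D, F, Ab | C, Eb, G, Bb

Bb (6/4/2): Bb, C, Eb, G.
D (6/4/3): D, F, G, Bb.
Bb (7/5/3): Bb, D, F, Ab.
C (7/5/3): C, Eb, G, Bb.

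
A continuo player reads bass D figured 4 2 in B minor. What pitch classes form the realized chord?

The written figures 4 2 are shorthand for 6/4/2: the 6 is implied.
A second above D in this key is E.
A fourth above D in this key is G.
A sixth above D in this key is B.
Together with the bass D, this spells E minor seventh in third inversion.

D, E, G, B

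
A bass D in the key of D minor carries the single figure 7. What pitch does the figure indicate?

C

Counting 6 letter steps above D lands on C; in D minor, that letter is C.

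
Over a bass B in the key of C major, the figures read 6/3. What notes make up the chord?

A third above B in this key is D.
A sixth above B in this key is G.
Together with the bass B, this spells G major in first inversion.

B, D, G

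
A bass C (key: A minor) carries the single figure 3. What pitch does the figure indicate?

E

Counting 2 letter steps above C lands on E; in A minor, that letter is E.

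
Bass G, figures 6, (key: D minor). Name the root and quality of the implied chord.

The figures 6 indicate a triad in first inversion.
In first inversion the root lies a sixth above the bass: a sixth above G in D minor is E.
The chord tones are G, Bb, E, giving E diminished.

E diminished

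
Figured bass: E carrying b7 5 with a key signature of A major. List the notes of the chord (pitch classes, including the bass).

E, G#, B, Db

The written figures b7 5 are shorthand for 7/5/3: the 3 is implied.
A third above E in this key is G#.
A fifth above E in this key is B.
A seventh above E in this key is D, lowered to Db by the flat.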